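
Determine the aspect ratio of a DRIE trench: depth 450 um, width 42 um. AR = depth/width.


Step 1: AR = depth / width
Step 2: AR = 450 / 42
AR = 10.7


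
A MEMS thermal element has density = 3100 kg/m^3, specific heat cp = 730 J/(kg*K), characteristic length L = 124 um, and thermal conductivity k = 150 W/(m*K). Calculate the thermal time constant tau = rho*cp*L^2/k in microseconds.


Step 1: Convert L to m: L = 124e-6 m
Step 2: L^2 = (124e-6)^2 = 1.5376e-08 m^2
Step 3: tau = 3100 * 730 * 1.5376e-08 / 150 = 2.3197259e-04 s
Step 4: Convert to microseconds (multiply by 1e6).
tau = 231.973 us


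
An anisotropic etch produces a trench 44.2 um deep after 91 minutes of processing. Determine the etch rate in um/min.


Step 1: Etch rate = depth / time
Step 2: rate = 44.2 / 91
rate = 0.486 um/min


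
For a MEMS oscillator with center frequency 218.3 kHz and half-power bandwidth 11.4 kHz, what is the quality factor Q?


Step 1: Q = f0 / bandwidth
Step 2: Q = 218.3 / 11.4
Q = 19.1


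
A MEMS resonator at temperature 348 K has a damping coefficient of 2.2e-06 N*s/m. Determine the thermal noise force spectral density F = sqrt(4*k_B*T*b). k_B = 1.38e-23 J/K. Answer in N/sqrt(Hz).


Step 1: Compute 4 * k_B * T * b
= 4 * 1.38e-23 * 348 * 2.2e-06
= 4.2261e-26 N^2/Hz
Step 2: F_noise = sqrt(4.2261e-26)
F_noise = 2.06e-13 N/sqrt(Hz)


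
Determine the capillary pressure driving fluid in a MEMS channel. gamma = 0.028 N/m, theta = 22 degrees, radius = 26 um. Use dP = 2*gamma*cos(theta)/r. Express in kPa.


Step 1: cos(22 deg) = 0.9272
Step 2: Convert r to m: r = 26e-6 m
Step 3: dP = 2 * 0.028 * 0.9272 / 26e-6 = 1997.0 Pa
Step 4: Convert Pa to kPa (divide by 1000).
dP = 2.0 kPa


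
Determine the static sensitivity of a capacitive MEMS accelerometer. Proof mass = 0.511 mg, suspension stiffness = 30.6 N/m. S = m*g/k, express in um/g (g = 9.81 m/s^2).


Step 1: Convert mass: m = 0.511 mg = 5.11e-07 kg
Step 2: S = m * g / k = 5.11e-07 * 9.81 / 30.6
Step 3: S = 1.64e-07 m/g
Step 4: Convert to um/g: S = 0.164 um/g


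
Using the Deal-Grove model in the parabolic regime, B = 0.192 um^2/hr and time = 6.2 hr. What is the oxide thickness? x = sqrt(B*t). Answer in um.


Step 1: Compute B*t = 0.192 * 6.2 = 1.1904
Step 2: x = sqrt(1.1904)
x = 1.091 um


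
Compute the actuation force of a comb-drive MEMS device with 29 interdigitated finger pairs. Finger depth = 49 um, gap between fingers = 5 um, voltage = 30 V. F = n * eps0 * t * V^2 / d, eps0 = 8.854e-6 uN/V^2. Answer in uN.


Step 1: Parameters: n=29, eps0=8.854e-6 uN/V^2, t=49 um, V=30 V, d=5 um
Step 2: V^2 = 900
Step 3: F = 29 * 8.854e-6 * 49 * 900 / 5
F = 2.265 uN


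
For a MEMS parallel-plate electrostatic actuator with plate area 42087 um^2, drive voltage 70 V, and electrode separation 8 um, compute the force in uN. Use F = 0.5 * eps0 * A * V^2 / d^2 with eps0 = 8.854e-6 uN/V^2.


Step 1: Identify parameters.
eps0 = 8.854e-6 uN/V^2, A = 42087 um^2, V = 70 V, d = 8 um
Step 2: Compute V^2 = 70^2 = 4900
Step 3: Compute d^2 = 8^2 = 64
Step 4: F = 0.5 * 8.854e-6 * 42087 * 4900 / 64
F = 14.265 uN


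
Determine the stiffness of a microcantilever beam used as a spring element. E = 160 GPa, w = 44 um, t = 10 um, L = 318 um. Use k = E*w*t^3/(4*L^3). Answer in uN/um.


Step 1: Convert E to consistent units (1 GPa = 1000 uN/um^2).
E = 160 GPa = 160000 uN/um^2
Step 2: Compute t^3 = 10^3 = 1000
Step 3: Compute L^3 = 318^3 = 32157432
Step 4: k = 160000 * 44 * 1000 / (4 * 32157432)
k = 54.7307 uN/um


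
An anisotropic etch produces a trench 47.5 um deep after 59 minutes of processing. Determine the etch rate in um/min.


Step 1: Etch rate = depth / time
Step 2: rate = 47.5 / 59
rate = 0.805 um/min


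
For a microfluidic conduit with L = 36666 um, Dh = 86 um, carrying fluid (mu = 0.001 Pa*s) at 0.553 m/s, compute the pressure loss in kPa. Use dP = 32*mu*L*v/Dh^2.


Step 1: Convert to SI: L = 36666e-6 m, Dh = 86e-6 m
Step 2: dP = 32 * 0.001 * 36666e-6 * 0.553 / (86e-6)^2
Step 3: dP = 87728.71 Pa
Step 4: Convert to kPa: dP = 87.73 kPa


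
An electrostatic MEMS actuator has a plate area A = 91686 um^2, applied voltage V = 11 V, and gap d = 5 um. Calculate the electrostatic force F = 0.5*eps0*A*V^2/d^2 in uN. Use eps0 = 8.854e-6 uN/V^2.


Step 1: Identify parameters.
eps0 = 8.854e-6 uN/V^2, A = 91686 um^2, V = 11 V, d = 5 um
Step 2: Compute V^2 = 11^2 = 121
Step 3: Compute d^2 = 5^2 = 25
Step 4: F = 0.5 * 8.854e-6 * 91686 * 121 / 25
F = 1.965 uN


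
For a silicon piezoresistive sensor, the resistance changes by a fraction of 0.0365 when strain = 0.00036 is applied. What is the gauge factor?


Step 1: Identify values.
dR/R = 0.0365, strain = 0.00036
Step 2: GF = (dR/R) / strain = 0.0365 / 0.00036
GF = 101.4


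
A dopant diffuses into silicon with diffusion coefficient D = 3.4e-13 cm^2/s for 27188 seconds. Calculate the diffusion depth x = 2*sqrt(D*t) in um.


Step 1: Compute D*t = 3.4e-13 * 27188 = 9.24392e-09 cm^2
Step 2: sqrt(D*t) = 9.61453e-05 cm
Step 3: x = 2 * 9.61453e-05 cm = 1.922906e-04 cm
Step 4: Convert to um (1 cm = 1e4 um): x = 1.923 um


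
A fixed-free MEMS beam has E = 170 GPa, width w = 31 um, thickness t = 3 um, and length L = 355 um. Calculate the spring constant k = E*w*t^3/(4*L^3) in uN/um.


Step 1: Convert E to consistent units (1 GPa = 1000 uN/um^2).
E = 170 GPa = 170000 uN/um^2
Step 2: Compute t^3 = 3^3 = 27
Step 3: Compute L^3 = 355^3 = 44738875
Step 4: k = 170000 * 31 * 27 / (4 * 44738875)
k = 0.7951 uN/um


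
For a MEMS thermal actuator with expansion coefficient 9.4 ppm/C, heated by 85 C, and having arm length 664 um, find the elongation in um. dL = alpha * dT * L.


Step 1: Convert CTE: alpha = 9.4 ppm/C = 9.4e-6 /C
Step 2: dL = 9.4e-6 * 85 * 664
dL = 0.5305 um


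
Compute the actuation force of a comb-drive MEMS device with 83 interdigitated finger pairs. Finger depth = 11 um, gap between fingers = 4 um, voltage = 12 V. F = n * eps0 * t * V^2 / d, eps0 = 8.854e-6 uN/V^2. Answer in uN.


Step 1: Parameters: n=83, eps0=8.854e-6 uN/V^2, t=11 um, V=12 V, d=4 um
Step 2: V^2 = 144
Step 3: F = 83 * 8.854e-6 * 11 * 144 / 4
F = 0.291 uN


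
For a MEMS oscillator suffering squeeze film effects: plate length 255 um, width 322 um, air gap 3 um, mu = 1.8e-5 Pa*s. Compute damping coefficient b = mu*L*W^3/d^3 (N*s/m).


Step 1: Convert to SI.
L = 255e-6 m, W = 322e-6 m, d = 3e-6 m
Step 2: W^3 = (322e-6)^3 = 3.34e-11 m^3
Step 3: d^3 = (3e-6)^3 = 2.70e-17 m^3
Step 4: b = 1.8e-5 * 255e-6 * 3.34e-11 / 2.70e-17
b = 5.68e-03 N*s/m


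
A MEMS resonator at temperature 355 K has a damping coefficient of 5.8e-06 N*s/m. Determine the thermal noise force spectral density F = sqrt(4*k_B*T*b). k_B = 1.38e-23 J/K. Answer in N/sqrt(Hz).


Step 1: Compute 4 * k_B * T * b
= 4 * 1.38e-23 * 355 * 5.8e-06
= 1.1366e-25 N^2/Hz
Step 2: F_noise = sqrt(1.1366e-25)
F_noise = 3.37e-13 N/sqrt(Hz)


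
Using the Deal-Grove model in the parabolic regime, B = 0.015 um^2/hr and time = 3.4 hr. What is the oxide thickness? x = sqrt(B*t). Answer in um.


Step 1: Compute B*t = 0.015 * 3.4 = 0.051
Step 2: x = sqrt(0.051)
x = 0.226 um


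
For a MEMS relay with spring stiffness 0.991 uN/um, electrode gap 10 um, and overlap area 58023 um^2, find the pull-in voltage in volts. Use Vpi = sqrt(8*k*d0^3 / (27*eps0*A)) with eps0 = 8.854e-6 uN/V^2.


Step 1: Compute numerator: 8 * k * d0^3 = 8 * 0.991 * 10^3 = 7928.0
Step 2: Compute denominator: 27 * eps0 * A = 27 * 8.854e-6 * 58023 = 13.870862
Step 3: Vpi = sqrt(7928.0 / 13.870862)
Vpi = 23.91 V


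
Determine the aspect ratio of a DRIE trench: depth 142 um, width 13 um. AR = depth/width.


Step 1: AR = depth / width
Step 2: AR = 142 / 13
AR = 10.9


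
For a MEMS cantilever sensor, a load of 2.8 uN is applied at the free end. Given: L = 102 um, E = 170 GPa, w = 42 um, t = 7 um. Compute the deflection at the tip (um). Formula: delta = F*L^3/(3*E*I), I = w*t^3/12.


Step 1: Calculate the second moment of area.
I = w * t^3 / 12 = 42 * 7^3 / 12 = 1200.5 um^4
Step 2: Convert E to consistent units (1 GPa = 1000 uN/um^2).
E = 170 GPa = 170000 uN/um^2
Step 3: Calculate tip deflection.
delta = F * L^3 / (3 * E * I)
delta = 2.8 * 102^3 / (3 * 170000 * 1200.5)
delta = 0.0049 um


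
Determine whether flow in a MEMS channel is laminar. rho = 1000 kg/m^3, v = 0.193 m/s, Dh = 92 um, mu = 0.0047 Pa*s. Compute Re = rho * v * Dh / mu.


Step 1: Convert Dh to meters: Dh = 92e-6 m
Step 2: Re = rho * v * Dh / mu
Re = 1000 * 0.193 * 92e-6 / 0.0047
Re = 3.778
Since Re = 3.778 is below ~2300, the flow is laminar.


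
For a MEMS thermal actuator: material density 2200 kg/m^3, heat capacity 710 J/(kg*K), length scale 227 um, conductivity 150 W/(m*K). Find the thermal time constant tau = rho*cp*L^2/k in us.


Step 1: Convert L to m: L = 227e-6 m
Step 2: L^2 = (227e-6)^2 = 5.1529e-08 m^2
Step 3: tau = 2200 * 710 * 5.1529e-08 / 150 = 5.3658865e-04 s
Step 4: Convert to microseconds (multiply by 1e6).
tau = 536.589 us


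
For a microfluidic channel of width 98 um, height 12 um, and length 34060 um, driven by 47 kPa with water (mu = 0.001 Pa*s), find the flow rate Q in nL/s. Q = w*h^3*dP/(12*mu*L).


Step 1: Convert all dimensions to SI (meters).
w = 98e-6 m, h = 12e-6 m, L = 34060e-6 m, dP = 47e3 Pa
Step 2: Q = w * h^3 * dP / (12 * mu * L)
Q = 98e-6 * (12e-6)^3 * 47e3 / (12 * 0.001 * 34060e-6) = 1.94734e-11 m^3/s
Step 3: Convert Q from m^3/s to nL/s (1 m^3 = 1e12 nL, so multiply by 1e12).
Q = 19.473 nL/s


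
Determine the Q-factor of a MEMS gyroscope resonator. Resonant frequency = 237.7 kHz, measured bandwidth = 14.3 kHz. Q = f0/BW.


Step 1: Q = f0 / bandwidth
Step 2: Q = 237.7 / 14.3
Q = 16.6


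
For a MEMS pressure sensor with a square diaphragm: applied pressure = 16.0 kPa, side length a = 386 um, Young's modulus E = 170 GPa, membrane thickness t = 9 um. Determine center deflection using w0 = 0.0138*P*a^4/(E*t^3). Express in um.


Step 1: Convert pressure to compatible units (E is in GPa, so P in GPa).
P = 16.0 kPa = 16.0e-6 GPa
Step 2: Compute numerator: 0.0138 * P * a^4.
a^4 = 386^4 = 22199808016
numerator = 0.0138 * 16.0e-6 * 22199808016 = 4.9017e+03
Step 3: Compute denominator: E * t^3 = 170 * 9^3 = 123930
Step 4: w0 = numerator / denominator = 4.9017e+03 / 123930 = 0.0396 um


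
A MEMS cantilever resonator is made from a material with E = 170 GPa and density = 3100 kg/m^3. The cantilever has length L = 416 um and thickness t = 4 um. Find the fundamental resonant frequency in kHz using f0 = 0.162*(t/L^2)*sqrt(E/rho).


Step 1: Convert units to SI.
t_SI = 4e-6 m, L_SI = 416e-6 m
Step 2: Calculate sqrt(E/rho).
sqrt(170e9 / 3100) = 7405.32 m/s
Step 3: Compute f0.
f0 = 0.162 * 4e-6 / (416e-6)^2 * 7405.32 = 27728.9 Hz = 27.73 kHz


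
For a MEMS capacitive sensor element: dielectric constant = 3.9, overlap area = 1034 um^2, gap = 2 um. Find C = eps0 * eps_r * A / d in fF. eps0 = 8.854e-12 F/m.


Step 1: Convert area to m^2: A = 1034e-12 m^2
Step 2: Convert gap to m: d = 2e-6 m
Step 3: C = eps0 * eps_r * A / d
C = 8.854e-12 * 3.9 * 1034e-12 / 2e-6
Step 4: Convert to fF (multiply by 1e15).
C = 17.85 fF


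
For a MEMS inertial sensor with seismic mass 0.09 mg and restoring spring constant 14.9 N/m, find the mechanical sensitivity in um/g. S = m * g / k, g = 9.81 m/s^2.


Step 1: Convert mass: m = 0.09 mg = 9.00e-08 kg
Step 2: S = m * g / k = 9.00e-08 * 9.81 / 14.9
Step 3: S = 5.93e-08 m/g
Step 4: Convert to um/g: S = 0.059 um/g


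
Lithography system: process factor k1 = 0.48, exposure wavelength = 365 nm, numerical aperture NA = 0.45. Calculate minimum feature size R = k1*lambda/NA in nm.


Step 1: Identify values: k1 = 0.48, lambda = 365 nm, NA = 0.45
Step 2: R = k1 * lambda / NA
R = 0.48 * 365 / 0.45
R = 389.3 nm


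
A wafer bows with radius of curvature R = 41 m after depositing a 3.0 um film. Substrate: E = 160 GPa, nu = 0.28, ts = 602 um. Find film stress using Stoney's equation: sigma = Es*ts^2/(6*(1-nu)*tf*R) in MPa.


Step 1: Compute numerator: Es * ts^2 = 160 * 602^2 = 57984640 (GPa*um^2)
Step 2: Compute denominator (R in um): 6*(1-nu)*tf*R = 6*0.72*3.0*41e6 = 531360000.0 (um^2)
Step 3: sigma (GPa) = 57984640 / 531360000.0 = 1.09125e-01 GPa
Step 4: Convert to MPa (x1000): sigma = 109.1 MPa


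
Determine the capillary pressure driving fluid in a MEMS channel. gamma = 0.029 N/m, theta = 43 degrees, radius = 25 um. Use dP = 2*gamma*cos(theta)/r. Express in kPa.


Step 1: cos(43 deg) = 0.7314
Step 2: Convert r to m: r = 25e-6 m
Step 3: dP = 2 * 0.029 * 0.7314 / 25e-6 = 1696.8 Pa
Step 4: Convert Pa to kPa (divide by 1000).
dP = 1.7 kPa


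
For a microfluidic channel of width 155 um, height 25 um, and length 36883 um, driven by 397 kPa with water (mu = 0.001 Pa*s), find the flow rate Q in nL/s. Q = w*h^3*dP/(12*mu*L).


Step 1: Convert all dimensions to SI (meters).
w = 155e-6 m, h = 25e-6 m, L = 36883e-6 m, dP = 397e3 Pa
Step 2: Q = w * h^3 * dP / (12 * mu * L)
Q = 155e-6 * (25e-6)^3 * 397e3 / (12 * 0.001 * 36883e-6) = 2.17237475e-09 m^3/s
Step 3: Convert Q from m^3/s to nL/s (1 m^3 = 1e12 nL, so multiply by 1e12).
Q = 2172.375 nL/s


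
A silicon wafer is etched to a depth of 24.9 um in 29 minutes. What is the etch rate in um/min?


Step 1: Etch rate = depth / time
Step 2: rate = 24.9 / 29
rate = 0.859 um/min


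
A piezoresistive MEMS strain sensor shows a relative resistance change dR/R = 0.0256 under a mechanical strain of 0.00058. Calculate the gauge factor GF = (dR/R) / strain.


Step 1: Identify values.
dR/R = 0.0256, strain = 0.00058
Step 2: GF = (dR/R) / strain = 0.0256 / 0.00058
GF = 44.1


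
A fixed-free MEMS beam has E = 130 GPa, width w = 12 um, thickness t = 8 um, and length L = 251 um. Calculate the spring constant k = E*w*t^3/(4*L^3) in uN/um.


Step 1: Convert E to consistent units (1 GPa = 1000 uN/um^2).
E = 130 GPa = 130000 uN/um^2
Step 2: Compute t^3 = 8^3 = 512
Step 3: Compute L^3 = 251^3 = 15813251
Step 4: k = 130000 * 12 * 512 / (4 * 15813251)
k = 12.6274 uN/um


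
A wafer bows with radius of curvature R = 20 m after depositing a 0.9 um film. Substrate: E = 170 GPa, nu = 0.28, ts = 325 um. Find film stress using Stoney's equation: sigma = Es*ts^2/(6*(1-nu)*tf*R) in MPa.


Step 1: Compute numerator: Es * ts^2 = 170 * 325^2 = 17956250 (GPa*um^2)
Step 2: Compute denominator (R in um): 6*(1-nu)*tf*R = 6*0.72*0.9*20e6 = 77760000.0 (um^2)
Step 3: sigma (GPa) = 17956250 / 77760000.0 = 2.30919e-01 GPa
Step 4: Convert to MPa (x1000): sigma = 230.9 MPa


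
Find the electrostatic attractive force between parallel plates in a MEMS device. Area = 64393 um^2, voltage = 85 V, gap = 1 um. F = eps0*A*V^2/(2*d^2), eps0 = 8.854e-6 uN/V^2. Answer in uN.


Step 1: Identify parameters.
eps0 = 8.854e-6 uN/V^2, A = 64393 um^2, V = 85 V, d = 1 um
Step 2: Compute V^2 = 85^2 = 7225
Step 3: Compute d^2 = 1^2 = 1
Step 4: F = 0.5 * 8.854e-6 * 64393 * 7225 / 1
F = 2059.615 uN


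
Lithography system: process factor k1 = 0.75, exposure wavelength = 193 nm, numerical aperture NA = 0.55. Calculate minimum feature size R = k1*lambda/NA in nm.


Step 1: Identify values: k1 = 0.75, lambda = 193 nm, NA = 0.55
Step 2: R = k1 * lambda / NA
R = 0.75 * 193 / 0.55
R = 263.2 nm


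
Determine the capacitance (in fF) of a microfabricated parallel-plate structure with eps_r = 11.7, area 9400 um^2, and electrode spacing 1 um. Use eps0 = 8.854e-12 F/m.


Step 1: Convert area to m^2: A = 9400e-12 m^2
Step 2: Convert gap to m: d = 1e-6 m
Step 3: C = eps0 * eps_r * A / d
C = 8.854e-12 * 11.7 * 9400e-12 / 1e-6
Step 4: Convert to fF (multiply by 1e15).
C = 973.76 fF


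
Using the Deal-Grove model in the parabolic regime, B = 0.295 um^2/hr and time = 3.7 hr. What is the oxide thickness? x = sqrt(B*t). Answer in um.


Step 1: Compute B*t = 0.295 * 3.7 = 1.0915
Step 2: x = sqrt(1.0915)
x = 1.045 um


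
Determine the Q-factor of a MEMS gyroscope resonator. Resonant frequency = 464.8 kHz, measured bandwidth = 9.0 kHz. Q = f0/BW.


Step 1: Q = f0 / bandwidth
Step 2: Q = 464.8 / 9.0
Q = 51.6


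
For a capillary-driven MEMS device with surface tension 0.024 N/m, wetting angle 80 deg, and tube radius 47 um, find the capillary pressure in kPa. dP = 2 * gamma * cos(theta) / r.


Step 1: cos(80 deg) = 0.1736
Step 2: Convert r to m: r = 47e-6 m
Step 3: dP = 2 * 0.024 * 0.1736 / 47e-6 = 177.3 Pa
Step 4: Convert Pa to kPa (divide by 1000).
dP = 0.18 kPa


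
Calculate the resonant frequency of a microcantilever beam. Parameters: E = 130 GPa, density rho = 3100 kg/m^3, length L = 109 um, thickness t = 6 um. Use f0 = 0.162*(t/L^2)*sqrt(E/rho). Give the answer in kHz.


Step 1: Convert units to SI.
t_SI = 6e-6 m, L_SI = 109e-6 m
Step 2: Calculate sqrt(E/rho).
sqrt(130e9 / 3100) = 6475.76 m/s
Step 3: Compute f0.
f0 = 0.162 * 6e-6 / (109e-6)^2 * 6475.76 = 529790.3 Hz = 529.79 kHz


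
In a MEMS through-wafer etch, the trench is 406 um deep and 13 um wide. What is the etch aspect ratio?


Step 1: AR = depth / width
Step 2: AR = 406 / 13
AR = 31.2


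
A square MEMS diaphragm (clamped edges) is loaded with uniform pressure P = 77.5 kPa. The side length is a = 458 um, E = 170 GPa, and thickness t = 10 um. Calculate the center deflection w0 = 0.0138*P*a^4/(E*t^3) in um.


Step 1: Convert pressure to compatible units (E is in GPa, so P in GPa).
P = 77.5 kPa = 77.5e-6 GPa
Step 2: Compute numerator: 0.0138 * P * a^4.
a^4 = 458^4 = 44000935696
numerator = 0.0138 * 77.5e-6 * 44000935696 = 4.7059e+04
Step 3: Compute denominator: E * t^3 = 170 * 10^3 = 170000
Step 4: w0 = numerator / denominator = 4.7059e+04 / 170000 = 0.2768 um


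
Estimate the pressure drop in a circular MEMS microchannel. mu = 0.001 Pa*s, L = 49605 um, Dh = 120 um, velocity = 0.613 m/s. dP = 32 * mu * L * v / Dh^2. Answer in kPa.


Step 1: Convert to SI: L = 49605e-6 m, Dh = 120e-6 m
Step 2: dP = 32 * 0.001 * 49605e-6 * 0.613 / (120e-6)^2
Step 3: dP = 67573.03 Pa
Step 4: Convert to kPa: dP = 67.57 kPa


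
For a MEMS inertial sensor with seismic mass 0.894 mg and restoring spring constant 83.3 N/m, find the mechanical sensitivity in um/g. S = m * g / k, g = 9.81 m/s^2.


Step 1: Convert mass: m = 0.894 mg = 8.94e-07 kg
Step 2: S = m * g / k = 8.94e-07 * 9.81 / 83.3
Step 3: S = 1.05e-07 m/g
Step 4: Convert to um/g: S = 0.105 um/g


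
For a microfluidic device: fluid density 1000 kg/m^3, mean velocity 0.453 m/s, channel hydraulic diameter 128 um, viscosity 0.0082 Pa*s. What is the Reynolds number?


Step 1: Convert Dh to meters: Dh = 128e-6 m
Step 2: Re = rho * v * Dh / mu
Re = 1000 * 0.453 * 128e-6 / 0.0082
Re = 7.071


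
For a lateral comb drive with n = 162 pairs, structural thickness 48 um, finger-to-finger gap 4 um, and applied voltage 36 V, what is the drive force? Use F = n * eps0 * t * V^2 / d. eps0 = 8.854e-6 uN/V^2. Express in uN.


Step 1: Parameters: n=162, eps0=8.854e-6 uN/V^2, t=48 um, V=36 V, d=4 um
Step 2: V^2 = 1296
Step 3: F = 162 * 8.854e-6 * 48 * 1296 / 4
F = 22.307 uN


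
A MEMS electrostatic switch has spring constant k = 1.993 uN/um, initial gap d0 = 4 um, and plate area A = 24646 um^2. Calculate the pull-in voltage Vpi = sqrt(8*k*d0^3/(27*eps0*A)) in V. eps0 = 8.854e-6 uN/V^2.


Step 1: Compute numerator: 8 * k * d0^3 = 8 * 1.993 * 4^3 = 1020.416
Step 2: Compute denominator: 27 * eps0 * A = 27 * 8.854e-6 * 24646 = 5.891823
Step 3: Vpi = sqrt(1020.416 / 5.891823)
Vpi = 13.16 V


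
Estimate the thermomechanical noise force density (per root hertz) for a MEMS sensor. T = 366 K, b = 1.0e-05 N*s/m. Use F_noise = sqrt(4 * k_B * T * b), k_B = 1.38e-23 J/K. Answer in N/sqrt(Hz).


Step 1: Compute 4 * k_B * T * b
= 4 * 1.38e-23 * 366 * 1.0e-05
= 2.0203e-25 N^2/Hz
Step 2: F_noise = sqrt(2.0203e-25)
F_noise = 4.49e-13 N/sqrt(Hz)


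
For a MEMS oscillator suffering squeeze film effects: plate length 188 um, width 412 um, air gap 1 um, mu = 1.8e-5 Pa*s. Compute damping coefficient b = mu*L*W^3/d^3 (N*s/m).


Step 1: Convert to SI.
L = 188e-6 m, W = 412e-6 m, d = 1e-6 m
Step 2: W^3 = (412e-6)^3 = 6.99e-11 m^3
Step 3: d^3 = (1e-6)^3 = 1.00e-18 m^3
Step 4: b = 1.8e-5 * 188e-6 * 6.99e-11 / 1.00e-18
b = 2.37e-01 N*s/m


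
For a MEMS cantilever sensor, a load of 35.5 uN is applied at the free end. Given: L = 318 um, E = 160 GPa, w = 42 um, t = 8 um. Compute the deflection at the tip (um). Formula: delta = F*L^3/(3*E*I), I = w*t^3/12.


Step 1: Calculate the second moment of area.
I = w * t^3 / 12 = 42 * 8^3 / 12 = 1792.0 um^4
Step 2: Convert E to consistent units (1 GPa = 1000 uN/um^2).
E = 160 GPa = 160000 uN/um^2
Step 3: Calculate tip deflection.
delta = F * L^3 / (3 * E * I)
delta = 35.5 * 318^3 / (3 * 160000 * 1792.0)
delta = 1.3272 um


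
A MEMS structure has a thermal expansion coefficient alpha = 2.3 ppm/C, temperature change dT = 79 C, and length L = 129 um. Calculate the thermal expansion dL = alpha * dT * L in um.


Step 1: Convert CTE: alpha = 2.3 ppm/C = 2.3e-6 /C
Step 2: dL = 2.3e-6 * 79 * 129
dL = 0.0234 um


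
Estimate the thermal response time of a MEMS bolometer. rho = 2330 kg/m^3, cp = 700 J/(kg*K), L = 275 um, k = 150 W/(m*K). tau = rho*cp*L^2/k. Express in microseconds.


Step 1: Convert L to m: L = 275e-6 m
Step 2: L^2 = (275e-6)^2 = 7.5625e-08 m^2
Step 3: tau = 2330 * 700 * 7.5625e-08 / 150 = 8.2229583e-04 s
Step 4: Convert to microseconds (multiply by 1e6).
tau = 822.296 us


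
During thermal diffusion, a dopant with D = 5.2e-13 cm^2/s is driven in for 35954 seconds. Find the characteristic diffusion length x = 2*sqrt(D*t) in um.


Step 1: Compute D*t = 5.2e-13 * 35954 = 1.869608e-08 cm^2
Step 2: sqrt(D*t) = 1.36734e-04 cm
Step 3: x = 2 * 1.36734e-04 cm = 2.73468e-04 cm
Step 4: Convert to um (1 cm = 1e4 um): x = 2.735 um


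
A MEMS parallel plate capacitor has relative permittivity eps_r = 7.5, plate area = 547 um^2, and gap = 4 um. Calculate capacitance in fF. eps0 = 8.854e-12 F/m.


Step 1: Convert area to m^2: A = 547e-12 m^2
Step 2: Convert gap to m: d = 4e-6 m
Step 3: C = eps0 * eps_r * A / d
C = 8.854e-12 * 7.5 * 547e-12 / 4e-6
Step 4: Convert to fF (multiply by 1e15).
C = 9.08 fF


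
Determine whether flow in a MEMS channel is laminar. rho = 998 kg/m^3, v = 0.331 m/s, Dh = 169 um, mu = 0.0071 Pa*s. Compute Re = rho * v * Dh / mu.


Step 1: Convert Dh to meters: Dh = 169e-6 m
Step 2: Re = rho * v * Dh / mu
Re = 998 * 0.331 * 169e-6 / 0.0071
Re = 7.863
Since Re = 7.863 is below ~2300, the flow is laminar.


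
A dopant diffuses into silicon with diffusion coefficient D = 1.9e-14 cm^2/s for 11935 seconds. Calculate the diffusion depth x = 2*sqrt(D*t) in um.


Step 1: Compute D*t = 1.9e-14 * 11935 = 2.26765e-10 cm^2
Step 2: sqrt(D*t) = 1.5059e-05 cm
Step 3: x = 2 * 1.5059e-05 cm = 3.0118e-05 cm
Step 4: Convert to um (1 cm = 1e4 um): x = 0.301 um


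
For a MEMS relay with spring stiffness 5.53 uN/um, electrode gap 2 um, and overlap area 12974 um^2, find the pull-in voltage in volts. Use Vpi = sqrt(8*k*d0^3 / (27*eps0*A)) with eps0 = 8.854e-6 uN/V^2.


Step 1: Compute numerator: 8 * k * d0^3 = 8 * 5.53 * 2^3 = 353.92
Step 2: Compute denominator: 27 * eps0 * A = 27 * 8.854e-6 * 12974 = 3.101538
Step 3: Vpi = sqrt(353.92 / 3.101538)
Vpi = 10.68 V


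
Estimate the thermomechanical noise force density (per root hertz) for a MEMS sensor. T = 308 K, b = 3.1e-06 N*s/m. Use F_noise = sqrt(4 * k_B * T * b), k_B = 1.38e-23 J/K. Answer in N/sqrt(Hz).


Step 1: Compute 4 * k_B * T * b
= 4 * 1.38e-23 * 308 * 3.1e-06
= 5.2705e-26 N^2/Hz
Step 2: F_noise = sqrt(5.2705e-26)
F_noise = 2.30e-13 N/sqrt(Hz)


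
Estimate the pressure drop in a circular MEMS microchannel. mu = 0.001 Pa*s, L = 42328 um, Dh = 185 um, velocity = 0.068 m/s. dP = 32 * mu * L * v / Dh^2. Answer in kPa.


Step 1: Convert to SI: L = 42328e-6 m, Dh = 185e-6 m
Step 2: dP = 32 * 0.001 * 42328e-6 * 0.068 / (185e-6)^2
Step 3: dP = 2691.18 Pa
Step 4: Convert to kPa: dP = 2.69 kPa


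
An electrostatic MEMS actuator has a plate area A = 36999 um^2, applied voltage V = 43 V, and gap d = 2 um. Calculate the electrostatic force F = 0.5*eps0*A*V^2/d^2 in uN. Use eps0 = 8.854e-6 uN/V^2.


Step 1: Identify parameters.
eps0 = 8.854e-6 uN/V^2, A = 36999 um^2, V = 43 V, d = 2 um
Step 2: Compute V^2 = 43^2 = 1849
Step 3: Compute d^2 = 2^2 = 4
Step 4: F = 0.5 * 8.854e-6 * 36999 * 1849 / 4
F = 75.714 uN


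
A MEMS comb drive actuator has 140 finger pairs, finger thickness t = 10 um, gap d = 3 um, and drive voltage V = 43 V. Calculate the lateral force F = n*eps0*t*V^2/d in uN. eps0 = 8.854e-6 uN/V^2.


Step 1: Parameters: n=140, eps0=8.854e-6 uN/V^2, t=10 um, V=43 V, d=3 um
Step 2: V^2 = 1849
Step 3: F = 140 * 8.854e-6 * 10 * 1849 / 3
F = 7.64 uN


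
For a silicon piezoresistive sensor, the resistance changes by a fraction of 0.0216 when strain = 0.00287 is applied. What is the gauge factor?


Step 1: Identify values.
dR/R = 0.0216, strain = 0.00287
Step 2: GF = (dR/R) / strain = 0.0216 / 0.00287
GF = 7.5


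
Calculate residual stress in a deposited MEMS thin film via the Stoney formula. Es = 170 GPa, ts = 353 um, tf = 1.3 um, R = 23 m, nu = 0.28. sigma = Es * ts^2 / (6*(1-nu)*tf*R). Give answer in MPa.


Step 1: Compute numerator: Es * ts^2 = 170 * 353^2 = 21183530 (GPa*um^2)
Step 2: Compute denominator (R in um): 6*(1-nu)*tf*R = 6*0.72*1.3*23e6 = 129168000.0 (um^2)
Step 3: sigma (GPa) = 21183530 / 129168000.0 = 1.64e-01 GPa
Step 4: Convert to MPa (x1000): sigma = 164.0 MPa


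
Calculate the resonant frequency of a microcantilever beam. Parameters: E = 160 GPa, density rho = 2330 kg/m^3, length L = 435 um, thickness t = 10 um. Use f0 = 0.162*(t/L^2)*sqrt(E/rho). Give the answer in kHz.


Step 1: Convert units to SI.
t_SI = 10e-6 m, L_SI = 435e-6 m
Step 2: Calculate sqrt(E/rho).
sqrt(160e9 / 2330) = 8286.71 m/s
Step 3: Compute f0.
f0 = 0.162 * 10e-6 / (435e-6)^2 * 8286.71 = 70944.5 Hz = 70.94 kHz


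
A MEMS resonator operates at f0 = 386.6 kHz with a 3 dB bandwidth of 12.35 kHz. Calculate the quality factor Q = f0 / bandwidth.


Step 1: Q = f0 / bandwidth
Step 2: Q = 386.6 / 12.35
Q = 31.3


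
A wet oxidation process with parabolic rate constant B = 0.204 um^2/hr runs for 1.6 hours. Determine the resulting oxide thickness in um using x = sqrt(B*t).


Step 1: Compute B*t = 0.204 * 1.6 = 0.3264
Step 2: x = sqrt(0.3264)
x = 0.571 um


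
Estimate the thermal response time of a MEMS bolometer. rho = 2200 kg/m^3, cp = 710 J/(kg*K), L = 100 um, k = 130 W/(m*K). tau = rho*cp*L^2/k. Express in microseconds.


Step 1: Convert L to m: L = 100e-6 m
Step 2: L^2 = (100e-6)^2 = 1e-08 m^2
Step 3: tau = 2200 * 710 * 1e-08 / 130 = 1.2015385e-04 s
Step 4: Convert to microseconds (multiply by 1e6).
tau = 120.154 us


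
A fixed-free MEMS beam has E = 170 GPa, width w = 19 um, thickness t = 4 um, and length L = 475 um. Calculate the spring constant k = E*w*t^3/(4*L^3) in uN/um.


Step 1: Convert E to consistent units (1 GPa = 1000 uN/um^2).
E = 170 GPa = 170000 uN/um^2
Step 2: Compute t^3 = 4^3 = 64
Step 3: Compute L^3 = 475^3 = 107171875
Step 4: k = 170000 * 19 * 64 / (4 * 107171875)
k = 0.4822 uN/um


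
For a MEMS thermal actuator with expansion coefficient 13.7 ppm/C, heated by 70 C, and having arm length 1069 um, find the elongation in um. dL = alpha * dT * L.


Step 1: Convert CTE: alpha = 13.7 ppm/C = 13.7e-6 /C
Step 2: dL = 13.7e-6 * 70 * 1069
dL = 1.0252 um


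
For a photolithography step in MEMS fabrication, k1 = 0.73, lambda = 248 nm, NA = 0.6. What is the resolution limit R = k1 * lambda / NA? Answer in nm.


Step 1: Identify values: k1 = 0.73, lambda = 248 nm, NA = 0.6
Step 2: R = k1 * lambda / NA
R = 0.73 * 248 / 0.6
R = 301.7 nm


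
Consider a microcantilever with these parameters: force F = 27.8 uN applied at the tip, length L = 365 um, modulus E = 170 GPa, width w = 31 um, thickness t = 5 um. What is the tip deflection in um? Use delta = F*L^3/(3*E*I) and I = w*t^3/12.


Step 1: Calculate the second moment of area.
I = w * t^3 / 12 = 31 * 5^3 / 12 = 322.9167 um^4
Step 2: Convert E to consistent units (1 GPa = 1000 uN/um^2).
E = 170 GPa = 170000 uN/um^2
Step 3: Calculate tip deflection.
delta = F * L^3 / (3 * E * I)
delta = 27.8 * 365^3 / (3 * 170000 * 322.9167)
delta = 8.2085 um


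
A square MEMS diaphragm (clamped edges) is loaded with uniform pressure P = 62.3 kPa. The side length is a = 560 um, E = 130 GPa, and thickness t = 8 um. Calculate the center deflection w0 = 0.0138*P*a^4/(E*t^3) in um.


Step 1: Convert pressure to compatible units (E is in GPa, so P in GPa).
P = 62.3 kPa = 62.3e-6 GPa
Step 2: Compute numerator: 0.0138 * P * a^4.
a^4 = 560^4 = 98344960000
numerator = 0.0138 * 62.3e-6 * 98344960000 = 8.45511e+04
Step 3: Compute denominator: E * t^3 = 130 * 8^3 = 66560
Step 4: w0 = numerator / denominator = 8.45511e+04 / 66560 = 1.2703 um


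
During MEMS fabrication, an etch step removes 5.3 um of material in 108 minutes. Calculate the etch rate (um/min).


Step 1: Etch rate = depth / time
Step 2: rate = 5.3 / 108
rate = 0.049 um/min


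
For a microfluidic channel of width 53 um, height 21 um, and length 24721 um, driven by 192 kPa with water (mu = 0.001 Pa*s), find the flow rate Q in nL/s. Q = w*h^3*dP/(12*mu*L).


Step 1: Convert all dimensions to SI (meters).
w = 53e-6 m, h = 21e-6 m, L = 24721e-6 m, dP = 192e3 Pa
Step 2: Q = w * h^3 * dP / (12 * mu * L)
Q = 53e-6 * (21e-6)^3 * 192e3 / (12 * 0.001 * 24721e-6) = 3.1767841e-10 m^3/s
Step 3: Convert Q from m^3/s to nL/s (1 m^3 = 1e12 nL, so multiply by 1e12).
Q = 317.678 nL/s


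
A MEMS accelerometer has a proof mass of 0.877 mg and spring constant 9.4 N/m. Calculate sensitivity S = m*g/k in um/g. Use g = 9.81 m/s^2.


Step 1: Convert mass: m = 0.877 mg = 8.77e-07 kg
Step 2: S = m * g / k = 8.77e-07 * 9.81 / 9.4
Step 3: S = 9.15e-07 m/g
Step 4: Convert to um/g: S = 0.915 um/g


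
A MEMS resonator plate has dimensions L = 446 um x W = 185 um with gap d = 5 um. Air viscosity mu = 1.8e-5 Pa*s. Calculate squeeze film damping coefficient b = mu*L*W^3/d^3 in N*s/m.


Step 1: Convert to SI.
L = 446e-6 m, W = 185e-6 m, d = 5e-6 m
Step 2: W^3 = (185e-6)^3 = 6.33e-12 m^3
Step 3: d^3 = (5e-6)^3 = 1.25e-16 m^3
Step 4: b = 1.8e-5 * 446e-6 * 6.33e-12 / 1.25e-16
b = 4.07e-04 N*s/m


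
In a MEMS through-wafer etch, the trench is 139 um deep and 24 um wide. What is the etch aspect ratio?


Step 1: AR = depth / width
Step 2: AR = 139 / 24
AR = 5.8


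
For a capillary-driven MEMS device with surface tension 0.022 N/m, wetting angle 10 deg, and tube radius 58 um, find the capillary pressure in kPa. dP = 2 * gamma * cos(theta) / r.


Step 1: cos(10 deg) = 0.9848
Step 2: Convert r to m: r = 58e-6 m
Step 3: dP = 2 * 0.022 * 0.9848 / 58e-6 = 747.1 Pa
Step 4: Convert Pa to kPa (divide by 1000).
dP = 0.75 kPa


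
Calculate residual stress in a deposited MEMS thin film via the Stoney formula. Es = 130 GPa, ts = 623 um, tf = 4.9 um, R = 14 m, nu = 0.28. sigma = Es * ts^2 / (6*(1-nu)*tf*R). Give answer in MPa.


Step 1: Compute numerator: Es * ts^2 = 130 * 623^2 = 50456770 (GPa*um^2)
Step 2: Compute denominator (R in um): 6*(1-nu)*tf*R = 6*0.72*4.9*14e6 = 296352000.0 (um^2)
Step 3: sigma (GPa) = 50456770 / 296352000.0 = 1.7026e-01 GPa
Step 4: Convert to MPa (x1000): sigma = 170.3 MPa


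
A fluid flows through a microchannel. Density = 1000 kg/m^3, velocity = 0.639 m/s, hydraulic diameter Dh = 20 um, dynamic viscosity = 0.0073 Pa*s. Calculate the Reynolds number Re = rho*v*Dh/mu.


Step 1: Convert Dh to meters: Dh = 20e-6 m
Step 2: Re = rho * v * Dh / mu
Re = 1000 * 0.639 * 20e-6 / 0.0073
Re = 1.751


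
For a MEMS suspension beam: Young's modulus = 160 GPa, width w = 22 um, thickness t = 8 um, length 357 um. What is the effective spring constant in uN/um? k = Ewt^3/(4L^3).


Step 1: Convert E to consistent units (1 GPa = 1000 uN/um^2).
E = 160 GPa = 160000 uN/um^2
Step 2: Compute t^3 = 8^3 = 512
Step 3: Compute L^3 = 357^3 = 45499293
Step 4: k = 160000 * 22 * 512 / (4 * 45499293)
k = 9.9026 uN/um


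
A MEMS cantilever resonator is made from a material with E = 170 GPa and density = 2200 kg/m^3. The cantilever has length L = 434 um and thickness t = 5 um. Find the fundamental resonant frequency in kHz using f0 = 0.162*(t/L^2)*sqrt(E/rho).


Step 1: Convert units to SI.
t_SI = 5e-6 m, L_SI = 434e-6 m
Step 2: Calculate sqrt(E/rho).
sqrt(170e9 / 2200) = 8790.49 m/s
Step 3: Compute f0.
f0 = 0.162 * 5e-6 / (434e-6)^2 * 8790.49 = 37802.3 Hz = 37.8 kHz


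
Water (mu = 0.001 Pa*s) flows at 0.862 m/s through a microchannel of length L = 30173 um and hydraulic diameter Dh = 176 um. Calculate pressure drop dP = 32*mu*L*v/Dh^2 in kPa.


Step 1: Convert to SI: L = 30173e-6 m, Dh = 176e-6 m
Step 2: dP = 32 * 0.001 * 30173e-6 * 0.862 / (176e-6)^2
Step 3: dP = 26868.93 Pa
Step 4: Convert to kPa: dP = 26.87 kPa


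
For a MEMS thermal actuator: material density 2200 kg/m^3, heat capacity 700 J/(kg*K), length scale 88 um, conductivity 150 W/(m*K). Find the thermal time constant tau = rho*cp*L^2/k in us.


Step 1: Convert L to m: L = 88e-6 m
Step 2: L^2 = (88e-6)^2 = 7.744e-09 m^2
Step 3: tau = 2200 * 700 * 7.744e-09 / 150 = 7.950507e-05 s
Step 4: Convert to microseconds (multiply by 1e6).
tau = 79.505 us


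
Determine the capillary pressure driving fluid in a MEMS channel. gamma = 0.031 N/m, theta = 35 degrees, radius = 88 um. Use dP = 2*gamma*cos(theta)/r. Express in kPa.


Step 1: cos(35 deg) = 0.8192
Step 2: Convert r to m: r = 88e-6 m
Step 3: dP = 2 * 0.031 * 0.8192 / 88e-6 = 577.2 Pa
Step 4: Convert Pa to kPa (divide by 1000).
dP = 0.58 kPa


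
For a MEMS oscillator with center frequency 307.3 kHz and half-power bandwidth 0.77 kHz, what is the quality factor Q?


Step 1: Q = f0 / bandwidth
Step 2: Q = 307.3 / 0.77
Q = 399.1


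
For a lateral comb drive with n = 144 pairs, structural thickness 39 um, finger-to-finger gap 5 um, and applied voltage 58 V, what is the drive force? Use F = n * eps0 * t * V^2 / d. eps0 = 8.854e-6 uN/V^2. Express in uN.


Step 1: Parameters: n=144, eps0=8.854e-6 uN/V^2, t=39 um, V=58 V, d=5 um
Step 2: V^2 = 3364
Step 3: F = 144 * 8.854e-6 * 39 * 3364 / 5
F = 33.454 uN


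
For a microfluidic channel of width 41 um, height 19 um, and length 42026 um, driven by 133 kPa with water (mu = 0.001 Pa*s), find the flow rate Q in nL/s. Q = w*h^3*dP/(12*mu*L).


Step 1: Convert all dimensions to SI (meters).
w = 41e-6 m, h = 19e-6 m, L = 42026e-6 m, dP = 133e3 Pa
Step 2: Q = w * h^3 * dP / (12 * mu * L)
Q = 41e-6 * (19e-6)^3 * 133e3 / (12 * 0.001 * 42026e-6) = 7.416466e-11 m^3/s
Step 3: Convert Q from m^3/s to nL/s (1 m^3 = 1e12 nL, so multiply by 1e12).
Q = 74.165 nL/s


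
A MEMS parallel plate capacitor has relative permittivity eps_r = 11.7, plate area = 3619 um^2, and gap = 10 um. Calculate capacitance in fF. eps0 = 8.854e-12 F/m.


Step 1: Convert area to m^2: A = 3619e-12 m^2
Step 2: Convert gap to m: d = 10e-6 m
Step 3: C = eps0 * eps_r * A / d
C = 8.854e-12 * 11.7 * 3619e-12 / 10e-6
Step 4: Convert to fF (multiply by 1e15).
C = 37.49 fF


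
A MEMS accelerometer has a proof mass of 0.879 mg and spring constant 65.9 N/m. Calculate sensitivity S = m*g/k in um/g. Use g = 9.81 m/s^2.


Step 1: Convert mass: m = 0.879 mg = 8.79e-07 kg
Step 2: S = m * g / k = 8.79e-07 * 9.81 / 65.9
Step 3: S = 1.31e-07 m/g
Step 4: Convert to um/g: S = 0.131 um/g


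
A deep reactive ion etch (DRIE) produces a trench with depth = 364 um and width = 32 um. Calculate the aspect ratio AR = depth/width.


Step 1: AR = depth / width
Step 2: AR = 364 / 32
AR = 11.4


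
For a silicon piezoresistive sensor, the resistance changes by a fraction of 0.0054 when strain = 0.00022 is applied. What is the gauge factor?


Step 1: Identify values.
dR/R = 0.0054, strain = 0.00022
Step 2: GF = (dR/R) / strain = 0.0054 / 0.00022
GF = 24.5


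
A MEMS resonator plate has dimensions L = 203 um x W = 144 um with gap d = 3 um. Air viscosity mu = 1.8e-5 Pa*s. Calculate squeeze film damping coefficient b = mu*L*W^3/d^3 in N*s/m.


Step 1: Convert to SI.
L = 203e-6 m, W = 144e-6 m, d = 3e-6 m
Step 2: W^3 = (144e-6)^3 = 2.99e-12 m^3
Step 3: d^3 = (3e-6)^3 = 2.70e-17 m^3
Step 4: b = 1.8e-5 * 203e-6 * 2.99e-12 / 2.70e-17
b = 4.04e-04 N*s/m


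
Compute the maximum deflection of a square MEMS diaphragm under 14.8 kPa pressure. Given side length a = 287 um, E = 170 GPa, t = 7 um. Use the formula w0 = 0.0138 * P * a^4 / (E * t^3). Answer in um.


Step 1: Convert pressure to compatible units (E is in GPa, so P in GPa).
P = 14.8 kPa = 14.8e-6 GPa
Step 2: Compute numerator: 0.0138 * P * a^4.
a^4 = 287^4 = 6784652161
numerator = 0.0138 * 14.8e-6 * 6784652161 = 1.3857e+03
Step 3: Compute denominator: E * t^3 = 170 * 7^3 = 58310
Step 4: w0 = numerator / denominator = 1.3857e+03 / 58310 = 0.0238 um


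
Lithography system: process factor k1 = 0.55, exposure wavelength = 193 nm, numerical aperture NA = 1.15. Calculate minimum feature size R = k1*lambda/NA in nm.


Step 1: Identify values: k1 = 0.55, lambda = 193 nm, NA = 1.15
Step 2: R = k1 * lambda / NA
R = 0.55 * 193 / 1.15
R = 92.3 nm


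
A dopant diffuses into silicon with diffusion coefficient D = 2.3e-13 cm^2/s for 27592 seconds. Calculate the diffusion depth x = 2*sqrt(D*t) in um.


Step 1: Compute D*t = 2.3e-13 * 27592 = 6.34616e-09 cm^2
Step 2: sqrt(D*t) = 7.96628e-05 cm
Step 3: x = 2 * 7.96628e-05 cm = 1.593256e-04 cm
Step 4: Convert to um (1 cm = 1e4 um): x = 1.593 um


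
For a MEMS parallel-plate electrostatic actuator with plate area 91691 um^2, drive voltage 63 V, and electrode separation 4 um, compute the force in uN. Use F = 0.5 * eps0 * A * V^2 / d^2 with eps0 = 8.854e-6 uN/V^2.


Step 1: Identify parameters.
eps0 = 8.854e-6 uN/V^2, A = 91691 um^2, V = 63 V, d = 4 um
Step 2: Compute V^2 = 63^2 = 3969
Step 3: Compute d^2 = 4^2 = 16
Step 4: F = 0.5 * 8.854e-6 * 91691 * 3969 / 16
F = 100.693 uN


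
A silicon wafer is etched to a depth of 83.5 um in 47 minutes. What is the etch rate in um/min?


Step 1: Etch rate = depth / time
Step 2: rate = 83.5 / 47
rate = 1.777 um/min


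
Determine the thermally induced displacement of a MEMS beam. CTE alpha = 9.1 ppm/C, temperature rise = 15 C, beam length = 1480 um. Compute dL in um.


Step 1: Convert CTE: alpha = 9.1 ppm/C = 9.1e-6 /C
Step 2: dL = 9.1e-6 * 15 * 1480
dL = 0.202 um


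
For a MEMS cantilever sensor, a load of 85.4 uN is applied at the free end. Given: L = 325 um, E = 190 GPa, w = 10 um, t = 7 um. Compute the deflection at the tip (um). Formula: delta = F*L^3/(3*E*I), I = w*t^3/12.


Step 1: Calculate the second moment of area.
I = w * t^3 / 12 = 10 * 7^3 / 12 = 285.8333 um^4
Step 2: Convert E to consistent units (1 GPa = 1000 uN/um^2).
E = 190 GPa = 190000 uN/um^2
Step 3: Calculate tip deflection.
delta = F * L^3 / (3 * E * I)
delta = 85.4 * 325^3 / (3 * 190000 * 285.8333)
delta = 17.9937 um


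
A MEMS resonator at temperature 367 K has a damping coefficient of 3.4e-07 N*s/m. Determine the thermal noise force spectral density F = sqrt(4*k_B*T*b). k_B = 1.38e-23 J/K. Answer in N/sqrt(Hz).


Step 1: Compute 4 * k_B * T * b
= 4 * 1.38e-23 * 367 * 3.4e-07
= 6.8879e-27 N^2/Hz
Step 2: F_noise = sqrt(6.8879e-27)
F_noise = 8.30e-14 N/sqrt(Hz)


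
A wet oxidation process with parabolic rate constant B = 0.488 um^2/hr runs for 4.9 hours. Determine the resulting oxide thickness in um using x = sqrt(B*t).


Step 1: Compute B*t = 0.488 * 4.9 = 2.3912
Step 2: x = sqrt(2.3912)
x = 1.546 um


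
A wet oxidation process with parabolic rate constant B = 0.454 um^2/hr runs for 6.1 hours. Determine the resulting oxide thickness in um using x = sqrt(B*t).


Step 1: Compute B*t = 0.454 * 6.1 = 2.7694
Step 2: x = sqrt(2.7694)
x = 1.664 um


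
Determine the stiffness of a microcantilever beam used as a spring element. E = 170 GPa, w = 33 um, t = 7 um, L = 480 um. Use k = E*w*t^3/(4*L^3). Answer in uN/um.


Step 1: Convert E to consistent units (1 GPa = 1000 uN/um^2).
E = 170 GPa = 170000 uN/um^2
Step 2: Compute t^3 = 7^3 = 343
Step 3: Compute L^3 = 480^3 = 110592000
Step 4: k = 170000 * 33 * 343 / (4 * 110592000)
k = 4.3498 uN/um
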